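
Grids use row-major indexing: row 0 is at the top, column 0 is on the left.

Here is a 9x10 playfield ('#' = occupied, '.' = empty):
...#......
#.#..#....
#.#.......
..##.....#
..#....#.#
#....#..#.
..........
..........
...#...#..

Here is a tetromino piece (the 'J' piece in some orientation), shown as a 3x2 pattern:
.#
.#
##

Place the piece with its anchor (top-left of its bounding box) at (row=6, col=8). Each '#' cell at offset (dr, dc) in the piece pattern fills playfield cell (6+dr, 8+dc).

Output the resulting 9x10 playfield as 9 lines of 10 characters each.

Fill (6+0,8+1) = (6,9)
Fill (6+1,8+1) = (7,9)
Fill (6+2,8+0) = (8,8)
Fill (6+2,8+1) = (8,9)

Answer: ...#......
#.#..#....
#.#.......
..##.....#
..#....#.#
#....#..#.
.........#
.........#
...#...###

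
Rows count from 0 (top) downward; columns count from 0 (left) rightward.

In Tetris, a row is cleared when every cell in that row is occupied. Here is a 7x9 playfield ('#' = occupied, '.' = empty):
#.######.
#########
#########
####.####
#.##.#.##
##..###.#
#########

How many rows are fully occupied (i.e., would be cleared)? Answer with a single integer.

Check each row:
  row 0: 2 empty cells -> not full
  row 1: 0 empty cells -> FULL (clear)
  row 2: 0 empty cells -> FULL (clear)
  row 3: 1 empty cell -> not full
  row 4: 3 empty cells -> not full
  row 5: 3 empty cells -> not full
  row 6: 0 empty cells -> FULL (clear)
Total rows cleared: 3

Answer: 3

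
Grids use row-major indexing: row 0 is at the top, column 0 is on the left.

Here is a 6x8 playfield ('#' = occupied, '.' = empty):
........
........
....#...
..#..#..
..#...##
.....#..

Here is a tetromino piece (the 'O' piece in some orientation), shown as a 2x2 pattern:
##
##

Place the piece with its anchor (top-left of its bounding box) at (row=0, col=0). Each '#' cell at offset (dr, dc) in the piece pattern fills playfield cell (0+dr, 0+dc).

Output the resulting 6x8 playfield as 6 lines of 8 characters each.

Answer: ##......
##......
....#...
..#..#..
..#...##
.....#..

Derivation:
Fill (0+0,0+0) = (0,0)
Fill (0+0,0+1) = (0,1)
Fill (0+1,0+0) = (1,0)
Fill (0+1,0+1) = (1,1)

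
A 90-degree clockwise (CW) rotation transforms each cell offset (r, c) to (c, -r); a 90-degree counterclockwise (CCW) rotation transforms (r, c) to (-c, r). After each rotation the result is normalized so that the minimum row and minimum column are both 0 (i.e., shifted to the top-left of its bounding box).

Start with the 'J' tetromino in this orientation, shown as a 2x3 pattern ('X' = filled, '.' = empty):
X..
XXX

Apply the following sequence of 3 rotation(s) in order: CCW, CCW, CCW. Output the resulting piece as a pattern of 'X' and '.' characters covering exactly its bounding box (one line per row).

Answer: XX
X.
X.

Derivation:
Start:
X..
XXX
After rotation 1 (CCW):
.X
.X
XX
After rotation 2 (CCW):
XXX
..X
After rotation 3 (CCW):
XX
X.
X.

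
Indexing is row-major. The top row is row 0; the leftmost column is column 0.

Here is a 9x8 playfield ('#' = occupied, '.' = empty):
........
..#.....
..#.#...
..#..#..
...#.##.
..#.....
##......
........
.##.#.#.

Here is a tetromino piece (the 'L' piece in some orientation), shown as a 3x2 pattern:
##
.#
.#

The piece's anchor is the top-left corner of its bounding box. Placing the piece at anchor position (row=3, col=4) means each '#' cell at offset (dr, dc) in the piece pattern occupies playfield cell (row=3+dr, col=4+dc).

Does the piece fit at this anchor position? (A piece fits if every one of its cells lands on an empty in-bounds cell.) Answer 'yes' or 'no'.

Answer: no

Derivation:
Check each piece cell at anchor (3, 4):
  offset (0,0) -> (3,4): empty -> OK
  offset (0,1) -> (3,5): occupied ('#') -> FAIL
  offset (1,1) -> (4,5): occupied ('#') -> FAIL
  offset (2,1) -> (5,5): empty -> OK
All cells valid: no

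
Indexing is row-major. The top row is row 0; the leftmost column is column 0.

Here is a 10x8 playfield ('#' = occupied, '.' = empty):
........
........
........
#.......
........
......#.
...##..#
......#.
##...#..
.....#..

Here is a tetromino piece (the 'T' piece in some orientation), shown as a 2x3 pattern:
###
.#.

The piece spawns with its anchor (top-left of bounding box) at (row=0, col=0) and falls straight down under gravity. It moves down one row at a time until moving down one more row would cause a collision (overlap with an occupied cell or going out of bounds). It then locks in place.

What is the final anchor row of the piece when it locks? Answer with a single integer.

Spawn at (row=0, col=0). Try each row:
  row 0: fits
  row 1: fits
  row 2: fits
  row 3: blocked -> lock at row 2

Answer: 2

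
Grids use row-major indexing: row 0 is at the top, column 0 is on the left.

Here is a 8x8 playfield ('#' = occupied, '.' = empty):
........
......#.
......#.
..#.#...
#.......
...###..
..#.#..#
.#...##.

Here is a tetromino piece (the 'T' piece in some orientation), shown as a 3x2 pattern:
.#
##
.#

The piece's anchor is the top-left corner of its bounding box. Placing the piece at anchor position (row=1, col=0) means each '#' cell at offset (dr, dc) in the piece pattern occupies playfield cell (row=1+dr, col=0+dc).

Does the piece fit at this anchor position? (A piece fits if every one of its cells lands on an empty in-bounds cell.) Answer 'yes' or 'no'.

Answer: yes

Derivation:
Check each piece cell at anchor (1, 0):
  offset (0,1) -> (1,1): empty -> OK
  offset (1,0) -> (2,0): empty -> OK
  offset (1,1) -> (2,1): empty -> OK
  offset (2,1) -> (3,1): empty -> OK
All cells valid: yes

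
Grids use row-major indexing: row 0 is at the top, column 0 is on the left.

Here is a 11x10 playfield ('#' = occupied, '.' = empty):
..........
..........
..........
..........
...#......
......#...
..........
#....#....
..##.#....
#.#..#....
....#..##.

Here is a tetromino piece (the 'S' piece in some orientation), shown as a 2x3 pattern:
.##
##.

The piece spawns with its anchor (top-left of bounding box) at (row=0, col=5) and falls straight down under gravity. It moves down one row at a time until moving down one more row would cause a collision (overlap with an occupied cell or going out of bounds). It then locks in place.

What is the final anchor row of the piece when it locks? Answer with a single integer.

Answer: 3

Derivation:
Spawn at (row=0, col=5). Try each row:
  row 0: fits
  row 1: fits
  row 2: fits
  row 3: fits
  row 4: blocked -> lock at row 3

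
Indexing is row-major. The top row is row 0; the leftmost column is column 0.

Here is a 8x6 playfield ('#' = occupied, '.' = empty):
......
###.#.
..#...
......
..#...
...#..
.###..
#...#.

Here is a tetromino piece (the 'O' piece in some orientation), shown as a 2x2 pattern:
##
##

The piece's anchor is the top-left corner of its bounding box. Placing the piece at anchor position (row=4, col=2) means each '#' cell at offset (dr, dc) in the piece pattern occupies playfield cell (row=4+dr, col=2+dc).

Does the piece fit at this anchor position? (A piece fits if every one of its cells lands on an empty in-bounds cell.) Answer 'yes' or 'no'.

Answer: no

Derivation:
Check each piece cell at anchor (4, 2):
  offset (0,0) -> (4,2): occupied ('#') -> FAIL
  offset (0,1) -> (4,3): empty -> OK
  offset (1,0) -> (5,2): empty -> OK
  offset (1,1) -> (5,3): occupied ('#') -> FAIL
All cells valid: no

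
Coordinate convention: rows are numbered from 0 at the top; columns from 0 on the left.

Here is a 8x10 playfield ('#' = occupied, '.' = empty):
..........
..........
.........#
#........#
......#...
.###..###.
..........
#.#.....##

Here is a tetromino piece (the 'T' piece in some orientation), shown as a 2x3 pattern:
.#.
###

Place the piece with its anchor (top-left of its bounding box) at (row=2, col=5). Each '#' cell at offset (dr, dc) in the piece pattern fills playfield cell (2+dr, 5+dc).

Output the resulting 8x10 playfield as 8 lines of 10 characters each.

Fill (2+0,5+1) = (2,6)
Fill (2+1,5+0) = (3,5)
Fill (2+1,5+1) = (3,6)
Fill (2+1,5+2) = (3,7)

Answer: ..........
..........
......#..#
#....###.#
......#...
.###..###.
..........
#.#.....##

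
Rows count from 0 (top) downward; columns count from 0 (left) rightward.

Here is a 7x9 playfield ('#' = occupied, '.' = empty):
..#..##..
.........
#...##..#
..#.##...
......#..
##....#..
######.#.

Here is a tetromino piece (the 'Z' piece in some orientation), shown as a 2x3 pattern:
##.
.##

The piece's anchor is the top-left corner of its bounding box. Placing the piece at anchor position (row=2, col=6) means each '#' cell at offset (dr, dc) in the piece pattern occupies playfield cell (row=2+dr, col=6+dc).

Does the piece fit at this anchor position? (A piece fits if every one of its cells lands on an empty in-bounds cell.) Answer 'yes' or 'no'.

Check each piece cell at anchor (2, 6):
  offset (0,0) -> (2,6): empty -> OK
  offset (0,1) -> (2,7): empty -> OK
  offset (1,1) -> (3,7): empty -> OK
  offset (1,2) -> (3,8): empty -> OK
All cells valid: yes

Answer: yes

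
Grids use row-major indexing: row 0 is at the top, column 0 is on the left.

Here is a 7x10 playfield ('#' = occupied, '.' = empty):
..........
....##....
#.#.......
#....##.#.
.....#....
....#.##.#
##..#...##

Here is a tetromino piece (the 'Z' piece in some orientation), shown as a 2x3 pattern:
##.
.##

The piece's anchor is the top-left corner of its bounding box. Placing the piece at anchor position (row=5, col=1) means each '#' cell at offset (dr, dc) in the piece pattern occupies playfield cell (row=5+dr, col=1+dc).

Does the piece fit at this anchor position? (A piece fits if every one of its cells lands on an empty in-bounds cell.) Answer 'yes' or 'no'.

Check each piece cell at anchor (5, 1):
  offset (0,0) -> (5,1): empty -> OK
  offset (0,1) -> (5,2): empty -> OK
  offset (1,1) -> (6,2): empty -> OK
  offset (1,2) -> (6,3): empty -> OK
All cells valid: yes

Answer: yes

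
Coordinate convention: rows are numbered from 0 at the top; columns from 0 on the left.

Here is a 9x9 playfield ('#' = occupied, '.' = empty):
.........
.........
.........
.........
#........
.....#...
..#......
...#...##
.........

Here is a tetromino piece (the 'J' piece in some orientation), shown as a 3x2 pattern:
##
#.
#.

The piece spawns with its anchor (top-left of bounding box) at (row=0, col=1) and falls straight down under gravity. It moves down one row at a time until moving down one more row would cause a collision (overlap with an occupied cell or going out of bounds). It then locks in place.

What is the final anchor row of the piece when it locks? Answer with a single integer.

Answer: 5

Derivation:
Spawn at (row=0, col=1). Try each row:
  row 0: fits
  row 1: fits
  row 2: fits
  row 3: fits
  row 4: fits
  row 5: fits
  row 6: blocked -> lock at row 5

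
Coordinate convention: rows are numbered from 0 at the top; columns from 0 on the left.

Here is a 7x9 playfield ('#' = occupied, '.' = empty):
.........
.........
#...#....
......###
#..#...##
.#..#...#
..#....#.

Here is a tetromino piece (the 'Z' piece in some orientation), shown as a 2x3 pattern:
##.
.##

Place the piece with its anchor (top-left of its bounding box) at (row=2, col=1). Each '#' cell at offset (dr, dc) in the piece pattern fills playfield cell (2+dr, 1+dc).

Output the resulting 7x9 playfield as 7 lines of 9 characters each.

Fill (2+0,1+0) = (2,1)
Fill (2+0,1+1) = (2,2)
Fill (2+1,1+1) = (3,2)
Fill (2+1,1+2) = (3,3)

Answer: .........
.........
###.#....
..##..###
#..#...##
.#..#...#
..#....#.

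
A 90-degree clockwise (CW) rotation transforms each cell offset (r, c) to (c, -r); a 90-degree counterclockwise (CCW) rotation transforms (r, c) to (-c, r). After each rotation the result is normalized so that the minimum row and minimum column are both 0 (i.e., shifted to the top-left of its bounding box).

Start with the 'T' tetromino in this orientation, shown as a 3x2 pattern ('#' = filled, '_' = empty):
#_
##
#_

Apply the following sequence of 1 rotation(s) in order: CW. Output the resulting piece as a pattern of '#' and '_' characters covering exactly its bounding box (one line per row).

Answer: ###
_#_

Derivation:
Start:
#_
##
#_
After rotation 1 (CW):
###
_#_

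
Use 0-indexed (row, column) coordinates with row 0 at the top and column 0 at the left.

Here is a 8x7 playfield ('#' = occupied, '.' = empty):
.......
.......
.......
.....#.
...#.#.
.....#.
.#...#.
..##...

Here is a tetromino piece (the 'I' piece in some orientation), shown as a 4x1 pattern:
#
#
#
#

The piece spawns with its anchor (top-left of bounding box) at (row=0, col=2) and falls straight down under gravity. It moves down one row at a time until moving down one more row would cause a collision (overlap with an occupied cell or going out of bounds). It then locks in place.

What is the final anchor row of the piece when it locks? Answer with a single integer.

Spawn at (row=0, col=2). Try each row:
  row 0: fits
  row 1: fits
  row 2: fits
  row 3: fits
  row 4: blocked -> lock at row 3

Answer: 3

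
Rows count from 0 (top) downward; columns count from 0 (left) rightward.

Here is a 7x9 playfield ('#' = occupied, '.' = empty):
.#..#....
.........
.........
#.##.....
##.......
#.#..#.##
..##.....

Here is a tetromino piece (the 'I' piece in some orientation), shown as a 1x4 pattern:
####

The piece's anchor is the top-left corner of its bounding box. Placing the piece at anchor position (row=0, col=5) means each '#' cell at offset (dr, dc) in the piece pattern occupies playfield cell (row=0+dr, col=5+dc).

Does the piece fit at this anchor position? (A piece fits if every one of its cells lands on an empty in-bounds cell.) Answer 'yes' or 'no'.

Check each piece cell at anchor (0, 5):
  offset (0,0) -> (0,5): empty -> OK
  offset (0,1) -> (0,6): empty -> OK
  offset (0,2) -> (0,7): empty -> OK
  offset (0,3) -> (0,8): empty -> OK
All cells valid: yes

Answer: yes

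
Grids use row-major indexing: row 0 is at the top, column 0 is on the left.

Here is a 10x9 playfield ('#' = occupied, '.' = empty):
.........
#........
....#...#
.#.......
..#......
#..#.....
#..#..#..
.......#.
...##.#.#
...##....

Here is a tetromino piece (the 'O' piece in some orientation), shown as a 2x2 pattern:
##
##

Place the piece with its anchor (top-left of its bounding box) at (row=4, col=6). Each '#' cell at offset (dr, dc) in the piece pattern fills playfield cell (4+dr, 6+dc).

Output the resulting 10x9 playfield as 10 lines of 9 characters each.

Answer: .........
#........
....#...#
.#.......
..#...##.
#..#..##.
#..#..#..
.......#.
...##.#.#
...##....

Derivation:
Fill (4+0,6+0) = (4,6)
Fill (4+0,6+1) = (4,7)
Fill (4+1,6+0) = (5,6)
Fill (4+1,6+1) = (5,7)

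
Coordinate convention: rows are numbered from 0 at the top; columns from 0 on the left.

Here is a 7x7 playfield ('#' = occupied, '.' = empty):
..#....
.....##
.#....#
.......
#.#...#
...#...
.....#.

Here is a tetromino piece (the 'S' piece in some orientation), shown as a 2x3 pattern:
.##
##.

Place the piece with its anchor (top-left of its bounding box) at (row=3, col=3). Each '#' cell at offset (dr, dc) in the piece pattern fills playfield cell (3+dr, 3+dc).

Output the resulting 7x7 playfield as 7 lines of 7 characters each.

Fill (3+0,3+1) = (3,4)
Fill (3+0,3+2) = (3,5)
Fill (3+1,3+0) = (4,3)
Fill (3+1,3+1) = (4,4)

Answer: ..#....
.....##
.#....#
....##.
#.###.#
...#...
.....#.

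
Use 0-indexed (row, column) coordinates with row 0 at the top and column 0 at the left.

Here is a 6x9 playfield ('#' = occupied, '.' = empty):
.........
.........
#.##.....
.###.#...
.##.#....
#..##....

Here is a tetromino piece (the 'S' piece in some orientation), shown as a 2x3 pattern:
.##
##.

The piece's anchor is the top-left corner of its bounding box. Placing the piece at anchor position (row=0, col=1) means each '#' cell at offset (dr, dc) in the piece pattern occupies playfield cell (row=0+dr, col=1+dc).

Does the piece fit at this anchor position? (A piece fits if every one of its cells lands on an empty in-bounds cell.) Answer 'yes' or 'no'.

Check each piece cell at anchor (0, 1):
  offset (0,1) -> (0,2): empty -> OK
  offset (0,2) -> (0,3): empty -> OK
  offset (1,0) -> (1,1): empty -> OK
  offset (1,1) -> (1,2): empty -> OK
All cells valid: yes

Answer: yes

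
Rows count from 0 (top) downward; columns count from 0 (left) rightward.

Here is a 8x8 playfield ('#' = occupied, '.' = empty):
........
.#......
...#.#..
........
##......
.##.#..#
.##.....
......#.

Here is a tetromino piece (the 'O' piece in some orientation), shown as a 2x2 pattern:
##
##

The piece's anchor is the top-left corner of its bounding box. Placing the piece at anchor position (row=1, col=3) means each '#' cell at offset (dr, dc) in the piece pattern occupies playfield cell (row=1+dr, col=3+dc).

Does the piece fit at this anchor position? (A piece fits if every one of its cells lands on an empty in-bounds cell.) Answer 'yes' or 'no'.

Answer: no

Derivation:
Check each piece cell at anchor (1, 3):
  offset (0,0) -> (1,3): empty -> OK
  offset (0,1) -> (1,4): empty -> OK
  offset (1,0) -> (2,3): occupied ('#') -> FAIL
  offset (1,1) -> (2,4): empty -> OK
All cells valid: no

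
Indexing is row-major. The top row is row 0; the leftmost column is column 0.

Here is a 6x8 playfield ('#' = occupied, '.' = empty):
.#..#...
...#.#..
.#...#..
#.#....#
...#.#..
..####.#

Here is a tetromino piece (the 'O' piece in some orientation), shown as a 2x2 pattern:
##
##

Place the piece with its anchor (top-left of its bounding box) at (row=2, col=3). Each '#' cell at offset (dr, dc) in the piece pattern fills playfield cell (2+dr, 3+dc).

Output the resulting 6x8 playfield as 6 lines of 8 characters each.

Fill (2+0,3+0) = (2,3)
Fill (2+0,3+1) = (2,4)
Fill (2+1,3+0) = (3,3)
Fill (2+1,3+1) = (3,4)

Answer: .#..#...
...#.#..
.#.###..
#.###..#
...#.#..
..####.#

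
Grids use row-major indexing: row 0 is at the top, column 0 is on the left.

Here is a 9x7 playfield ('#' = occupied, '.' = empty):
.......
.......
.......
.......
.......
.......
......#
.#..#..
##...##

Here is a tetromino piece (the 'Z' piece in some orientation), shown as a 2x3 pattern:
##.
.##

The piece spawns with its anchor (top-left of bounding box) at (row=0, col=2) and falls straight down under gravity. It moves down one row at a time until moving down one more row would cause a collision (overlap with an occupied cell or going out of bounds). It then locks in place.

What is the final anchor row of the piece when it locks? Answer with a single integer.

Answer: 5

Derivation:
Spawn at (row=0, col=2). Try each row:
  row 0: fits
  row 1: fits
  row 2: fits
  row 3: fits
  row 4: fits
  row 5: fits
  row 6: blocked -> lock at row 5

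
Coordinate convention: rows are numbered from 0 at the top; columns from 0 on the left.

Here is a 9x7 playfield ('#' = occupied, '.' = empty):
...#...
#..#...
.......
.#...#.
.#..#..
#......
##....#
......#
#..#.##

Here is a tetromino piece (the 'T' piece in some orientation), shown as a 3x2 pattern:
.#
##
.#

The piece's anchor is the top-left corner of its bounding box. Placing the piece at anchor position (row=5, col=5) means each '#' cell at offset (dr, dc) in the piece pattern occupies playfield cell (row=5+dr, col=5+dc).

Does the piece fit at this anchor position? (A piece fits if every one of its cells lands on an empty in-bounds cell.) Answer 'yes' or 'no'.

Check each piece cell at anchor (5, 5):
  offset (0,1) -> (5,6): empty -> OK
  offset (1,0) -> (6,5): empty -> OK
  offset (1,1) -> (6,6): occupied ('#') -> FAIL
  offset (2,1) -> (7,6): occupied ('#') -> FAIL
All cells valid: no

Answer: no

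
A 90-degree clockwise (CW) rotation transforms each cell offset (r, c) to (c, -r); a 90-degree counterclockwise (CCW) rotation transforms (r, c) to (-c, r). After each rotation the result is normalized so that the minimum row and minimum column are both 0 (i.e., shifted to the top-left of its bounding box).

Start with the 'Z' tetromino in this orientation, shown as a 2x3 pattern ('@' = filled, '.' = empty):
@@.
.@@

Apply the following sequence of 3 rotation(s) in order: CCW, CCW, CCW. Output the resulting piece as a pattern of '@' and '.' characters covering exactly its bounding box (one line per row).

Start:
@@.
.@@
After rotation 1 (CCW):
.@
@@
@.
After rotation 2 (CCW):
@@.
.@@
After rotation 3 (CCW):
.@
@@
@.

Answer: .@
@@
@.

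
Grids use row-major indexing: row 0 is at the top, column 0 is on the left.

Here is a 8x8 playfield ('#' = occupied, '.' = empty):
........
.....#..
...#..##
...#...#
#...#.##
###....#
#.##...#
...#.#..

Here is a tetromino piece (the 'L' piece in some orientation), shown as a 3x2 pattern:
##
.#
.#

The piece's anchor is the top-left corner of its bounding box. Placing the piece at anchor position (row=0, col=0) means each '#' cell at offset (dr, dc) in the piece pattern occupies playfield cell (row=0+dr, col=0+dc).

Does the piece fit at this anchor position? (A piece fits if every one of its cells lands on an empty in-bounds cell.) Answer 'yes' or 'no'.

Check each piece cell at anchor (0, 0):
  offset (0,0) -> (0,0): empty -> OK
  offset (0,1) -> (0,1): empty -> OK
  offset (1,1) -> (1,1): empty -> OK
  offset (2,1) -> (2,1): empty -> OK
All cells valid: yes

Answer: yes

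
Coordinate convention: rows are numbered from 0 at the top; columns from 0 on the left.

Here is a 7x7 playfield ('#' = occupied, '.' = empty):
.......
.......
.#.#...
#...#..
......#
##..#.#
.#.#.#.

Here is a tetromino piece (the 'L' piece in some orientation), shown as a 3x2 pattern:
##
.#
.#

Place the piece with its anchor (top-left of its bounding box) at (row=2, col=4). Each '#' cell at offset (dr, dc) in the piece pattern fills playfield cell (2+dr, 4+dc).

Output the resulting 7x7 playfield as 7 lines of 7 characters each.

Answer: .......
.......
.#.###.
#...##.
.....##
##..#.#
.#.#.#.

Derivation:
Fill (2+0,4+0) = (2,4)
Fill (2+0,4+1) = (2,5)
Fill (2+1,4+1) = (3,5)
Fill (2+2,4+1) = (4,5)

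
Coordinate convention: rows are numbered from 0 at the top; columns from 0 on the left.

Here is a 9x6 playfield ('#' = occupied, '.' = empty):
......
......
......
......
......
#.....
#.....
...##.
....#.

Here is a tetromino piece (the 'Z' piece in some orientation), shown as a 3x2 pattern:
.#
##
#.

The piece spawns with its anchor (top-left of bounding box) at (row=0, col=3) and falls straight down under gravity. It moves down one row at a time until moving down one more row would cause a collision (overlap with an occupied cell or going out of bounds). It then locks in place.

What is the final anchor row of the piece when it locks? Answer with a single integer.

Answer: 4

Derivation:
Spawn at (row=0, col=3). Try each row:
  row 0: fits
  row 1: fits
  row 2: fits
  row 3: fits
  row 4: fits
  row 5: blocked -> lock at row 4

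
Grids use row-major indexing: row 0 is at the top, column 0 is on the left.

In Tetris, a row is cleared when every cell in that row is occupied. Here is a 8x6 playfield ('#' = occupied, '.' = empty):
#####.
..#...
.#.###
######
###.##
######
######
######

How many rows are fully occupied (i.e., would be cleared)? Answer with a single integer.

Answer: 4

Derivation:
Check each row:
  row 0: 1 empty cell -> not full
  row 1: 5 empty cells -> not full
  row 2: 2 empty cells -> not full
  row 3: 0 empty cells -> FULL (clear)
  row 4: 1 empty cell -> not full
  row 5: 0 empty cells -> FULL (clear)
  row 6: 0 empty cells -> FULL (clear)
  row 7: 0 empty cells -> FULL (clear)
Total rows cleared: 4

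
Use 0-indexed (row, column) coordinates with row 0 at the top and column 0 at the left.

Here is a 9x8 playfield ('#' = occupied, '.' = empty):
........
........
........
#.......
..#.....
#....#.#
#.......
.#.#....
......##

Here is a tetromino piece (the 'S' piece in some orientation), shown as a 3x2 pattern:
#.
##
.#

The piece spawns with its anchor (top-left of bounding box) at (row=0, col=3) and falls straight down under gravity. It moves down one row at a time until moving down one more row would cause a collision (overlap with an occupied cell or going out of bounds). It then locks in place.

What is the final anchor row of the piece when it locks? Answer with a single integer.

Answer: 5

Derivation:
Spawn at (row=0, col=3). Try each row:
  row 0: fits
  row 1: fits
  row 2: fits
  row 3: fits
  row 4: fits
  row 5: fits
  row 6: blocked -> lock at row 5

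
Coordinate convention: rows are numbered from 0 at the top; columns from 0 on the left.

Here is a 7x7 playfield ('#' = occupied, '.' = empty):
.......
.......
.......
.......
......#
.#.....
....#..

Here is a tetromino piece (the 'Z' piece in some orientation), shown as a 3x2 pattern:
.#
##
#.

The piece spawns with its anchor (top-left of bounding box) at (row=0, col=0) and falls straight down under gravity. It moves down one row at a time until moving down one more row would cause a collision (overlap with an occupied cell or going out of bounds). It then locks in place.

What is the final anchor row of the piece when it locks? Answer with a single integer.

Answer: 3

Derivation:
Spawn at (row=0, col=0). Try each row:
  row 0: fits
  row 1: fits
  row 2: fits
  row 3: fits
  row 4: blocked -> lock at row 3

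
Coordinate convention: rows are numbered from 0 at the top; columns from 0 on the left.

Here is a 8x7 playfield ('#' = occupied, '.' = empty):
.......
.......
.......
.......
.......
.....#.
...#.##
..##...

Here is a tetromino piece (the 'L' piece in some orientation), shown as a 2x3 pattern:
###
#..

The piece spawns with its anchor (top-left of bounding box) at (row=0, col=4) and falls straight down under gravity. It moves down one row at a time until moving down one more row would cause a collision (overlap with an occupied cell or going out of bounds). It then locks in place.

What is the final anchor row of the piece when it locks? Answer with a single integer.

Answer: 4

Derivation:
Spawn at (row=0, col=4). Try each row:
  row 0: fits
  row 1: fits
  row 2: fits
  row 3: fits
  row 4: fits
  row 5: blocked -> lock at row 4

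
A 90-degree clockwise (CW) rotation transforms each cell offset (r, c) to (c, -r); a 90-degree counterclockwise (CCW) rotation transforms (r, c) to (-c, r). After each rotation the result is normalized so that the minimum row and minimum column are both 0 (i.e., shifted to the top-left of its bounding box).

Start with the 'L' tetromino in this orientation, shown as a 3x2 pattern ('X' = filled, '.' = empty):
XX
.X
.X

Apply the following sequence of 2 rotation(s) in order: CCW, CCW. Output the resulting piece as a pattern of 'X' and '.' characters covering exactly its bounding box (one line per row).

Start:
XX
.X
.X
After rotation 1 (CCW):
XXX
X..
After rotation 2 (CCW):
X.
X.
XX

Answer: X.
X.
XX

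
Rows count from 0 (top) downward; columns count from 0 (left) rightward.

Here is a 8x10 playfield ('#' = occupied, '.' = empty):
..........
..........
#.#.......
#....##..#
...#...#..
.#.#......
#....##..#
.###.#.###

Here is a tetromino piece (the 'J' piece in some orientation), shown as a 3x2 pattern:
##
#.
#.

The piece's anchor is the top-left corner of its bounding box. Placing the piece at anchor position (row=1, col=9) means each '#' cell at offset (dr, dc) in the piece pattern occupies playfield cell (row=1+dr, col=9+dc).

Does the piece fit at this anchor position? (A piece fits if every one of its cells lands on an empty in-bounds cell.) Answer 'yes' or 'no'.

Answer: no

Derivation:
Check each piece cell at anchor (1, 9):
  offset (0,0) -> (1,9): empty -> OK
  offset (0,1) -> (1,10): out of bounds -> FAIL
  offset (1,0) -> (2,9): empty -> OK
  offset (2,0) -> (3,9): occupied ('#') -> FAIL
All cells valid: no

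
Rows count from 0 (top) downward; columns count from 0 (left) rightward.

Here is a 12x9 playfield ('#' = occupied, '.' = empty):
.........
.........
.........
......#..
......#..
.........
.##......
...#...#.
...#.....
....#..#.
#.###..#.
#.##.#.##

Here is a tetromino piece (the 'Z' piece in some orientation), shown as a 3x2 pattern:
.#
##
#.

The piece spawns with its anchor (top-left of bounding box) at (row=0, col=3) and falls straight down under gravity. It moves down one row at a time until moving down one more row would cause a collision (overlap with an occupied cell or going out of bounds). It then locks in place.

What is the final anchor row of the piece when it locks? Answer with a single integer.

Answer: 4

Derivation:
Spawn at (row=0, col=3). Try each row:
  row 0: fits
  row 1: fits
  row 2: fits
  row 3: fits
  row 4: fits
  row 5: blocked -> lock at row 4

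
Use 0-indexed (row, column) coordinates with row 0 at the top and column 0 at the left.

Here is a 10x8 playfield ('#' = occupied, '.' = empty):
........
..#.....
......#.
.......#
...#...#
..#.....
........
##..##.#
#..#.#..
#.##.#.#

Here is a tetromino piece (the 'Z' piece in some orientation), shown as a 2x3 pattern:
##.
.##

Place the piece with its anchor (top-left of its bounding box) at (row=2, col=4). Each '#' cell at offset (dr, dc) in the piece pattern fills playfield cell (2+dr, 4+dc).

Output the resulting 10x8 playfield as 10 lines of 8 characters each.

Fill (2+0,4+0) = (2,4)
Fill (2+0,4+1) = (2,5)
Fill (2+1,4+1) = (3,5)
Fill (2+1,4+2) = (3,6)

Answer: ........
..#.....
....###.
.....###
...#...#
..#.....
........
##..##.#
#..#.#..
#.##.#.#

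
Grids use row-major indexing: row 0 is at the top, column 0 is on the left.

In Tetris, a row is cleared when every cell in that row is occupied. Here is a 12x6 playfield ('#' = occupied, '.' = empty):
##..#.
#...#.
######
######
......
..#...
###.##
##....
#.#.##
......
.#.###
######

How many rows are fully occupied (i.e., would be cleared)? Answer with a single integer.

Answer: 3

Derivation:
Check each row:
  row 0: 3 empty cells -> not full
  row 1: 4 empty cells -> not full
  row 2: 0 empty cells -> FULL (clear)
  row 3: 0 empty cells -> FULL (clear)
  row 4: 6 empty cells -> not full
  row 5: 5 empty cells -> not full
  row 6: 1 empty cell -> not full
  row 7: 4 empty cells -> not full
  row 8: 2 empty cells -> not full
  row 9: 6 empty cells -> not full
  row 10: 2 empty cells -> not full
  row 11: 0 empty cells -> FULL (clear)
Total rows cleared: 3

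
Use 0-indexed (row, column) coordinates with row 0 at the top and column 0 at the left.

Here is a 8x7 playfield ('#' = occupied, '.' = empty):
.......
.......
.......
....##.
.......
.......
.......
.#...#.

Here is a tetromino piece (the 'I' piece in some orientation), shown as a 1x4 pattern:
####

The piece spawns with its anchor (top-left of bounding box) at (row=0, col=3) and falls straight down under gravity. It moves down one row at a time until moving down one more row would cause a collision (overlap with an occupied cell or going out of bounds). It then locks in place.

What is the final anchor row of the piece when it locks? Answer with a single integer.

Spawn at (row=0, col=3). Try each row:
  row 0: fits
  row 1: fits
  row 2: fits
  row 3: blocked -> lock at row 2

Answer: 2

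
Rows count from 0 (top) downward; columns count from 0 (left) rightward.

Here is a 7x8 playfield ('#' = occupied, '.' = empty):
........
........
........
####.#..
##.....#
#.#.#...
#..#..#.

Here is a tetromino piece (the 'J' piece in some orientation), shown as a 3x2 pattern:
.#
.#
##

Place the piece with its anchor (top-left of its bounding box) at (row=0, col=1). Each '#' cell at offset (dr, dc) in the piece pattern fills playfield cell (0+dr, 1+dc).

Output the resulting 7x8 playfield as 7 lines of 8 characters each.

Answer: ..#.....
..#.....
.##.....
####.#..
##.....#
#.#.#...
#..#..#.

Derivation:
Fill (0+0,1+1) = (0,2)
Fill (0+1,1+1) = (1,2)
Fill (0+2,1+0) = (2,1)
Fill (0+2,1+1) = (2,2)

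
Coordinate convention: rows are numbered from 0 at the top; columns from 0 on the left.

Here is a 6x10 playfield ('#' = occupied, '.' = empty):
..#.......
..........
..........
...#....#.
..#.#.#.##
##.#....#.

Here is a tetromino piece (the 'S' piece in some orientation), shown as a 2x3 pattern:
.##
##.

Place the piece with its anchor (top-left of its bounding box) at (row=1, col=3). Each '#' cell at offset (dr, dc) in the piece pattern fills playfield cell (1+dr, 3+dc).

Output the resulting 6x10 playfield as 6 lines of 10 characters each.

Fill (1+0,3+1) = (1,4)
Fill (1+0,3+2) = (1,5)
Fill (1+1,3+0) = (2,3)
Fill (1+1,3+1) = (2,4)

Answer: ..#.......
....##....
...##.....
...#....#.
..#.#.#.##
##.#....#.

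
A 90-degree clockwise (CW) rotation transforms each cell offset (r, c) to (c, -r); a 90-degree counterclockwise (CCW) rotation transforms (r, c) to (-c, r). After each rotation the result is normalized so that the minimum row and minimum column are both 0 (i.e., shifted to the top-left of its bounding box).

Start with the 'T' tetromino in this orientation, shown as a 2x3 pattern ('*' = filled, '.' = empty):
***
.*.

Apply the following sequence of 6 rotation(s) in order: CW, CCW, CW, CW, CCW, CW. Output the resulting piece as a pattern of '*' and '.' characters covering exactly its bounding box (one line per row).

Start:
***
.*.
After rotation 1 (CW):
.*
**
.*
After rotation 2 (CCW):
***
.*.
After rotation 3 (CW):
.*
**
.*
After rotation 4 (CW):
.*.
***
After rotation 5 (CCW):
.*
**
.*
After rotation 6 (CW):
.*.
***

Answer: .*.
***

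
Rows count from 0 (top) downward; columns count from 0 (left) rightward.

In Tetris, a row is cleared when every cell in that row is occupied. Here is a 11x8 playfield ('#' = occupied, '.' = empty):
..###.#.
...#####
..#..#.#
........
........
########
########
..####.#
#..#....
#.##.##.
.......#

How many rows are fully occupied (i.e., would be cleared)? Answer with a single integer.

Answer: 2

Derivation:
Check each row:
  row 0: 4 empty cells -> not full
  row 1: 3 empty cells -> not full
  row 2: 5 empty cells -> not full
  row 3: 8 empty cells -> not full
  row 4: 8 empty cells -> not full
  row 5: 0 empty cells -> FULL (clear)
  row 6: 0 empty cells -> FULL (clear)
  row 7: 3 empty cells -> not full
  row 8: 6 empty cells -> not full
  row 9: 3 empty cells -> not full
  row 10: 7 empty cells -> not full
Total rows cleared: 2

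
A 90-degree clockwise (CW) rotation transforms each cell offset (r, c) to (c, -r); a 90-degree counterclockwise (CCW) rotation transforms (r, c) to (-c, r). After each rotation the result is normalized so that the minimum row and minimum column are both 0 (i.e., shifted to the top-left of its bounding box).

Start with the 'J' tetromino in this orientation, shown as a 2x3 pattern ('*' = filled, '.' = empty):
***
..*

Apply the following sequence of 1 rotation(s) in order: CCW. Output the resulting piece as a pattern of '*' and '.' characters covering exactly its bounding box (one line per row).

Answer: **
*.
*.

Derivation:
Start:
***
..*
After rotation 1 (CCW):
**
*.
*.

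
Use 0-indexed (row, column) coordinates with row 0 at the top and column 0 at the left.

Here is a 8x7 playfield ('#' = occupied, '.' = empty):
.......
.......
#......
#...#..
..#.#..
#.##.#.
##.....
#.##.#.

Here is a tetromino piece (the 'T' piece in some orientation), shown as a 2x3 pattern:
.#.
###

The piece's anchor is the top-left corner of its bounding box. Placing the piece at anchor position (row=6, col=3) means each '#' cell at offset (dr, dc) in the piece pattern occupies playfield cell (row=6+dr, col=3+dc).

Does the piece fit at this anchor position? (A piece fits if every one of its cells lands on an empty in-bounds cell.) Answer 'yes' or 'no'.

Answer: no

Derivation:
Check each piece cell at anchor (6, 3):
  offset (0,1) -> (6,4): empty -> OK
  offset (1,0) -> (7,3): occupied ('#') -> FAIL
  offset (1,1) -> (7,4): empty -> OK
  offset (1,2) -> (7,5): occupied ('#') -> FAIL
All cells valid: no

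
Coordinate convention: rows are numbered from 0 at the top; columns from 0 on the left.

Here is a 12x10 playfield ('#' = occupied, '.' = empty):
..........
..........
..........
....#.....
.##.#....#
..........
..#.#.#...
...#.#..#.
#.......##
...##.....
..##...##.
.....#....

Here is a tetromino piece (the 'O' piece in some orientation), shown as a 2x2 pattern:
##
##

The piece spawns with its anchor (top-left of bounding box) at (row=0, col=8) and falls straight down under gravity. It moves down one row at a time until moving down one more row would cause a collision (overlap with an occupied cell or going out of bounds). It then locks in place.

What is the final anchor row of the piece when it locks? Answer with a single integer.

Answer: 2

Derivation:
Spawn at (row=0, col=8). Try each row:
  row 0: fits
  row 1: fits
  row 2: fits
  row 3: blocked -> lock at row 2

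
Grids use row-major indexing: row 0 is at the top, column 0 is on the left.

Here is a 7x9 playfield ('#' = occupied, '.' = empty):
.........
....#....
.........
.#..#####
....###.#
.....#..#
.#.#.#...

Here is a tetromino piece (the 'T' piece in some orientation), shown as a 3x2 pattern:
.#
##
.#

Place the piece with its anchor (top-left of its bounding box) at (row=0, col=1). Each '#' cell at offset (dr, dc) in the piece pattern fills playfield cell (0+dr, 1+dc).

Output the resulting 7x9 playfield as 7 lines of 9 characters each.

Answer: ..#......
.##.#....
..#......
.#..#####
....###.#
.....#..#
.#.#.#...

Derivation:
Fill (0+0,1+1) = (0,2)
Fill (0+1,1+0) = (1,1)
Fill (0+1,1+1) = (1,2)
Fill (0+2,1+1) = (2,2)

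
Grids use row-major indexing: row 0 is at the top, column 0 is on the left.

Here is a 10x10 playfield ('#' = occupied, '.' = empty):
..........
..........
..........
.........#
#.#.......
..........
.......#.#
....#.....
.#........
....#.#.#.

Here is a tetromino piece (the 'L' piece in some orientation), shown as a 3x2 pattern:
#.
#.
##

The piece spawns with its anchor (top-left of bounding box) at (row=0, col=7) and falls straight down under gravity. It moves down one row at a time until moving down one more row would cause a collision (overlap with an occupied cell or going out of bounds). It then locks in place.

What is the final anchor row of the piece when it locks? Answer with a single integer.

Answer: 3

Derivation:
Spawn at (row=0, col=7). Try each row:
  row 0: fits
  row 1: fits
  row 2: fits
  row 3: fits
  row 4: blocked -> lock at row 3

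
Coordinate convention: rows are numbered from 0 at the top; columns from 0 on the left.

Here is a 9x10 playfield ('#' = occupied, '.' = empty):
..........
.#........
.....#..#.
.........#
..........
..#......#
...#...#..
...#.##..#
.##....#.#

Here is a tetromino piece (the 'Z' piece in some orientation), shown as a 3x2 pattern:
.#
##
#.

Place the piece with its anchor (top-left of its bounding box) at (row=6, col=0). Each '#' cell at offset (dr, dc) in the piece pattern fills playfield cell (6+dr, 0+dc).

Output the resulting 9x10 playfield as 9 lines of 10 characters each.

Fill (6+0,0+1) = (6,1)
Fill (6+1,0+0) = (7,0)
Fill (6+1,0+1) = (7,1)
Fill (6+2,0+0) = (8,0)

Answer: ..........
.#........
.....#..#.
.........#
..........
..#......#
.#.#...#..
##.#.##..#
###....#.#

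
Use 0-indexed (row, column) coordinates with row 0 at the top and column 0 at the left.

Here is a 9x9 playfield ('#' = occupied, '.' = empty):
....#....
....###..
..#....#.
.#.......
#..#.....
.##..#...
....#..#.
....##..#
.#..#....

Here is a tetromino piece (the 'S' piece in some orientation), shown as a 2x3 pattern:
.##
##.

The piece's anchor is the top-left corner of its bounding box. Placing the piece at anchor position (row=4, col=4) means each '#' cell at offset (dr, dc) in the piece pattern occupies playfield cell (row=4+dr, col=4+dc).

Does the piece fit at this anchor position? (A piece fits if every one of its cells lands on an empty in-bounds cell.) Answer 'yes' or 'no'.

Answer: no

Derivation:
Check each piece cell at anchor (4, 4):
  offset (0,1) -> (4,5): empty -> OK
  offset (0,2) -> (4,6): empty -> OK
  offset (1,0) -> (5,4): empty -> OK
  offset (1,1) -> (5,5): occupied ('#') -> FAIL
All cells valid: no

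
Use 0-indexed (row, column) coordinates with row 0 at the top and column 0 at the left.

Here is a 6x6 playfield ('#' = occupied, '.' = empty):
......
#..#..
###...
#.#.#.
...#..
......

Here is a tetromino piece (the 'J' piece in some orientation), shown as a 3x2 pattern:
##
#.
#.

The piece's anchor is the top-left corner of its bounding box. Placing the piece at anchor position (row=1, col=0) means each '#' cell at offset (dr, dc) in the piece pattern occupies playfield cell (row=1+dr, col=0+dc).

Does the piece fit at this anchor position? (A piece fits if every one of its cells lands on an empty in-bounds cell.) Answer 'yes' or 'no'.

Answer: no

Derivation:
Check each piece cell at anchor (1, 0):
  offset (0,0) -> (1,0): occupied ('#') -> FAIL
  offset (0,1) -> (1,1): empty -> OK
  offset (1,0) -> (2,0): occupied ('#') -> FAIL
  offset (2,0) -> (3,0): occupied ('#') -> FAIL
All cells valid: no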